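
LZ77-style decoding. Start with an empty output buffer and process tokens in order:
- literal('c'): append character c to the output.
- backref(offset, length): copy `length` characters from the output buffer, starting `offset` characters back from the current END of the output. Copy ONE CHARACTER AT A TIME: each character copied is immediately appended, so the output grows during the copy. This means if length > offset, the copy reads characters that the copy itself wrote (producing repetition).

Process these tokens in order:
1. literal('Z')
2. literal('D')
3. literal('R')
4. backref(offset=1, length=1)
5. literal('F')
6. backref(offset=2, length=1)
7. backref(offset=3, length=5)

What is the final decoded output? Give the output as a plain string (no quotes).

Token 1: literal('Z'). Output: "Z"
Token 2: literal('D'). Output: "ZD"
Token 3: literal('R'). Output: "ZDR"
Token 4: backref(off=1, len=1). Copied 'R' from pos 2. Output: "ZDRR"
Token 5: literal('F'). Output: "ZDRRF"
Token 6: backref(off=2, len=1). Copied 'R' from pos 3. Output: "ZDRRFR"
Token 7: backref(off=3, len=5) (overlapping!). Copied 'RFRRF' from pos 3. Output: "ZDRRFRRFRRF"

Answer: ZDRRFRRFRRF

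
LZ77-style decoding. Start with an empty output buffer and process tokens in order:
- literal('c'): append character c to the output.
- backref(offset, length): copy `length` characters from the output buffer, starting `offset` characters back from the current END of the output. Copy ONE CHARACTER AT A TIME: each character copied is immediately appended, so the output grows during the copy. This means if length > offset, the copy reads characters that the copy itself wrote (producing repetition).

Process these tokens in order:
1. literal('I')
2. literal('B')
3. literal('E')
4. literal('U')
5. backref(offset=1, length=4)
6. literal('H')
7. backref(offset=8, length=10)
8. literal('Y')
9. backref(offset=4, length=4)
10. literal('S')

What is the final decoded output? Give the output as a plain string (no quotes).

Answer: IBEUUUUUHBEUUUUUHBEYHBEYS

Derivation:
Token 1: literal('I'). Output: "I"
Token 2: literal('B'). Output: "IB"
Token 3: literal('E'). Output: "IBE"
Token 4: literal('U'). Output: "IBEU"
Token 5: backref(off=1, len=4) (overlapping!). Copied 'UUUU' from pos 3. Output: "IBEUUUUU"
Token 6: literal('H'). Output: "IBEUUUUUH"
Token 7: backref(off=8, len=10) (overlapping!). Copied 'BEUUUUUHBE' from pos 1. Output: "IBEUUUUUHBEUUUUUHBE"
Token 8: literal('Y'). Output: "IBEUUUUUHBEUUUUUHBEY"
Token 9: backref(off=4, len=4). Copied 'HBEY' from pos 16. Output: "IBEUUUUUHBEUUUUUHBEYHBEY"
Token 10: literal('S'). Output: "IBEUUUUUHBEUUUUUHBEYHBEYS"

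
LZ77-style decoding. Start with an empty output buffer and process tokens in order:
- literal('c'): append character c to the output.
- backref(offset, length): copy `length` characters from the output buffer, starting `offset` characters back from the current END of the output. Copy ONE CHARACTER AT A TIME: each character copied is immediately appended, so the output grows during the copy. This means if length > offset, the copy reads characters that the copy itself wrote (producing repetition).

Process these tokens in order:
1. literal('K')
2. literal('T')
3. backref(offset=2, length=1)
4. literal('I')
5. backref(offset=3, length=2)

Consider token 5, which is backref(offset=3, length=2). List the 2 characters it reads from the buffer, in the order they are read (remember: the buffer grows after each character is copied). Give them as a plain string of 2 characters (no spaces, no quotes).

Token 1: literal('K'). Output: "K"
Token 2: literal('T'). Output: "KT"
Token 3: backref(off=2, len=1). Copied 'K' from pos 0. Output: "KTK"
Token 4: literal('I'). Output: "KTKI"
Token 5: backref(off=3, len=2). Buffer before: "KTKI" (len 4)
  byte 1: read out[1]='T', append. Buffer now: "KTKIT"
  byte 2: read out[2]='K', append. Buffer now: "KTKITK"

Answer: TK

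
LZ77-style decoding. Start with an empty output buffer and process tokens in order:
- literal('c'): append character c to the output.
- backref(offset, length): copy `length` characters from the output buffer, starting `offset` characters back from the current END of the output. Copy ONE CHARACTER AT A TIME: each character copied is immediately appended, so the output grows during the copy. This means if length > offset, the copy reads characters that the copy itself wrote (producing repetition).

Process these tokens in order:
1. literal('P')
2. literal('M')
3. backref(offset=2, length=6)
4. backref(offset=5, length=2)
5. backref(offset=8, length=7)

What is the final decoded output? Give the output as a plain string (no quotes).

Token 1: literal('P'). Output: "P"
Token 2: literal('M'). Output: "PM"
Token 3: backref(off=2, len=6) (overlapping!). Copied 'PMPMPM' from pos 0. Output: "PMPMPMPM"
Token 4: backref(off=5, len=2). Copied 'MP' from pos 3. Output: "PMPMPMPMMP"
Token 5: backref(off=8, len=7). Copied 'PMPMPMM' from pos 2. Output: "PMPMPMPMMPPMPMPMM"

Answer: PMPMPMPMMPPMPMPMM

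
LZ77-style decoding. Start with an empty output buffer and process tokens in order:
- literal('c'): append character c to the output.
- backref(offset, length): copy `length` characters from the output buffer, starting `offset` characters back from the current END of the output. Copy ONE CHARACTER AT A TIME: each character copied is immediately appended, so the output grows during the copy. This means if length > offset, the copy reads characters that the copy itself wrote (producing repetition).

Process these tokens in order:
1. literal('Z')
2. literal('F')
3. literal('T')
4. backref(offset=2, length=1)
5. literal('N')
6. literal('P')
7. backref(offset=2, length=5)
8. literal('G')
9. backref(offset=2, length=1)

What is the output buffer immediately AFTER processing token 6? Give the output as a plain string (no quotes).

Answer: ZFTFNP

Derivation:
Token 1: literal('Z'). Output: "Z"
Token 2: literal('F'). Output: "ZF"
Token 3: literal('T'). Output: "ZFT"
Token 4: backref(off=2, len=1). Copied 'F' from pos 1. Output: "ZFTF"
Token 5: literal('N'). Output: "ZFTFN"
Token 6: literal('P'). Output: "ZFTFNP"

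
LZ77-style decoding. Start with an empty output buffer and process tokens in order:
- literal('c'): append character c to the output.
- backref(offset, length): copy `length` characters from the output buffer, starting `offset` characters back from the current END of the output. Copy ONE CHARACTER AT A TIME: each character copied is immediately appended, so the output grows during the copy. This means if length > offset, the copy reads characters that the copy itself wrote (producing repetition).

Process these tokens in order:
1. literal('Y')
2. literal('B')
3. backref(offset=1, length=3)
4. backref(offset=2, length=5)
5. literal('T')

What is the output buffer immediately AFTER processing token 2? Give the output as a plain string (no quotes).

Token 1: literal('Y'). Output: "Y"
Token 2: literal('B'). Output: "YB"

Answer: YB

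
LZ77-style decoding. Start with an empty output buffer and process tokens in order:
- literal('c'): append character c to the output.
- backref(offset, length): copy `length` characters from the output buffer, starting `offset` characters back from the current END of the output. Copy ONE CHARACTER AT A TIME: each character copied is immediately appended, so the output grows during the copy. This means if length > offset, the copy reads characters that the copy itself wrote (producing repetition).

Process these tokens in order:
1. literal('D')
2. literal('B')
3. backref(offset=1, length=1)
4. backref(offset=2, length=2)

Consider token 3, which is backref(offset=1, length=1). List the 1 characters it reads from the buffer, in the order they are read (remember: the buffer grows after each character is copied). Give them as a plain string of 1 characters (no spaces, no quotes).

Token 1: literal('D'). Output: "D"
Token 2: literal('B'). Output: "DB"
Token 3: backref(off=1, len=1). Buffer before: "DB" (len 2)
  byte 1: read out[1]='B', append. Buffer now: "DBB"

Answer: B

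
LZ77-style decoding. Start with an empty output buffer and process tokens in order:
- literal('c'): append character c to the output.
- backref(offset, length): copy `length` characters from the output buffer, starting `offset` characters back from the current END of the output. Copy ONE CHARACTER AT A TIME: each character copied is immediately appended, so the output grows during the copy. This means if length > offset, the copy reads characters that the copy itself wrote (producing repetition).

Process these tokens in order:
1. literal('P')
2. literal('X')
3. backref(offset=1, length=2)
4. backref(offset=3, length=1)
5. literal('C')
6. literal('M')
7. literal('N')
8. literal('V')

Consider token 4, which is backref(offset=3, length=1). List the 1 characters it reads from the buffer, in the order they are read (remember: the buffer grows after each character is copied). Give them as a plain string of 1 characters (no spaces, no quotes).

Answer: X

Derivation:
Token 1: literal('P'). Output: "P"
Token 2: literal('X'). Output: "PX"
Token 3: backref(off=1, len=2) (overlapping!). Copied 'XX' from pos 1. Output: "PXXX"
Token 4: backref(off=3, len=1). Buffer before: "PXXX" (len 4)
  byte 1: read out[1]='X', append. Buffer now: "PXXXX"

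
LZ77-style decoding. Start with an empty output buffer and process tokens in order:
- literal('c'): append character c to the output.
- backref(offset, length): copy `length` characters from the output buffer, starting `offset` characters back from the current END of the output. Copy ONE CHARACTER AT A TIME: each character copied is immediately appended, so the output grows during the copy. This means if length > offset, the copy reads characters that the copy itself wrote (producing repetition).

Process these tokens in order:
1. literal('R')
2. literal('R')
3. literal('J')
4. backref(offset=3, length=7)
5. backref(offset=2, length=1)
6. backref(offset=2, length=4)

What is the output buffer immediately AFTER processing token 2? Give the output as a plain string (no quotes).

Token 1: literal('R'). Output: "R"
Token 2: literal('R'). Output: "RR"

Answer: RR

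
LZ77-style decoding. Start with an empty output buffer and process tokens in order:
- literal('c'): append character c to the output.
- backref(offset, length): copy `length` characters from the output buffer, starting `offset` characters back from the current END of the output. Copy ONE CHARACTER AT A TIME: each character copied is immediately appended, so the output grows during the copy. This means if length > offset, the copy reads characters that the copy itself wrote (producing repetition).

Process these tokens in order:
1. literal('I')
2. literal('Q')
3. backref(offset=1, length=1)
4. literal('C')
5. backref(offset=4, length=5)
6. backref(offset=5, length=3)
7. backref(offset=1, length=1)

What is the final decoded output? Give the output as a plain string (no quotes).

Token 1: literal('I'). Output: "I"
Token 2: literal('Q'). Output: "IQ"
Token 3: backref(off=1, len=1). Copied 'Q' from pos 1. Output: "IQQ"
Token 4: literal('C'). Output: "IQQC"
Token 5: backref(off=4, len=5) (overlapping!). Copied 'IQQCI' from pos 0. Output: "IQQCIQQCI"
Token 6: backref(off=5, len=3). Copied 'IQQ' from pos 4. Output: "IQQCIQQCIIQQ"
Token 7: backref(off=1, len=1). Copied 'Q' from pos 11. Output: "IQQCIQQCIIQQQ"

Answer: IQQCIQQCIIQQQ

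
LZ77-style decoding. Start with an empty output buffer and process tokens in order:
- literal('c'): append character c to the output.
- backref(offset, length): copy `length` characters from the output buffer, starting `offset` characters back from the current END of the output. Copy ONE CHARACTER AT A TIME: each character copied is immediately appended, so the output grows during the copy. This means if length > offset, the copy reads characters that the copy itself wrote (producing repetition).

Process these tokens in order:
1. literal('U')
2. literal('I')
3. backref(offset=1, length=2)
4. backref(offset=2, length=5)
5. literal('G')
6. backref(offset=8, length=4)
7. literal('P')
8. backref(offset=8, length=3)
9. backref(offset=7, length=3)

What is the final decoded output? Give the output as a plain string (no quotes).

Answer: UIIIIIIIIGIIIIPIIGIII

Derivation:
Token 1: literal('U'). Output: "U"
Token 2: literal('I'). Output: "UI"
Token 3: backref(off=1, len=2) (overlapping!). Copied 'II' from pos 1. Output: "UIII"
Token 4: backref(off=2, len=5) (overlapping!). Copied 'IIIII' from pos 2. Output: "UIIIIIIII"
Token 5: literal('G'). Output: "UIIIIIIIIG"
Token 6: backref(off=8, len=4). Copied 'IIII' from pos 2. Output: "UIIIIIIIIGIIII"
Token 7: literal('P'). Output: "UIIIIIIIIGIIIIP"
Token 8: backref(off=8, len=3). Copied 'IIG' from pos 7. Output: "UIIIIIIIIGIIIIPIIG"
Token 9: backref(off=7, len=3). Copied 'III' from pos 11. Output: "UIIIIIIIIGIIIIPIIGIII"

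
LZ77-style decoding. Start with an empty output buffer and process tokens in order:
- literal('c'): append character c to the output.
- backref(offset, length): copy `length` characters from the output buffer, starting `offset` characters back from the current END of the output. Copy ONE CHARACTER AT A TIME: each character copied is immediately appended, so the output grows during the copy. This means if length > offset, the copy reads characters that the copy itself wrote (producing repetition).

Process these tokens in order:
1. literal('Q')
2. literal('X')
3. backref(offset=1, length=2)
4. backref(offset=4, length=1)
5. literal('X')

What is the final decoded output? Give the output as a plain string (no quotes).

Token 1: literal('Q'). Output: "Q"
Token 2: literal('X'). Output: "QX"
Token 3: backref(off=1, len=2) (overlapping!). Copied 'XX' from pos 1. Output: "QXXX"
Token 4: backref(off=4, len=1). Copied 'Q' from pos 0. Output: "QXXXQ"
Token 5: literal('X'). Output: "QXXXQX"

Answer: QXXXQX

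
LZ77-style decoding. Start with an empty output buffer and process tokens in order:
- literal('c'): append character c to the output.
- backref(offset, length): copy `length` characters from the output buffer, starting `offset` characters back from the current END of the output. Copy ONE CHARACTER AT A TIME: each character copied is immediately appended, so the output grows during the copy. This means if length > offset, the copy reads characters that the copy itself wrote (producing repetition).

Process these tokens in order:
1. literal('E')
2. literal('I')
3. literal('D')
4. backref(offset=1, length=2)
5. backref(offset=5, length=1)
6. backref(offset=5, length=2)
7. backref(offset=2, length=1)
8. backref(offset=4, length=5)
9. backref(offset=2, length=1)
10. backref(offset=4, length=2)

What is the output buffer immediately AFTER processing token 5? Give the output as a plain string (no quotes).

Token 1: literal('E'). Output: "E"
Token 2: literal('I'). Output: "EI"
Token 3: literal('D'). Output: "EID"
Token 4: backref(off=1, len=2) (overlapping!). Copied 'DD' from pos 2. Output: "EIDDD"
Token 5: backref(off=5, len=1). Copied 'E' from pos 0. Output: "EIDDDE"

Answer: EIDDDE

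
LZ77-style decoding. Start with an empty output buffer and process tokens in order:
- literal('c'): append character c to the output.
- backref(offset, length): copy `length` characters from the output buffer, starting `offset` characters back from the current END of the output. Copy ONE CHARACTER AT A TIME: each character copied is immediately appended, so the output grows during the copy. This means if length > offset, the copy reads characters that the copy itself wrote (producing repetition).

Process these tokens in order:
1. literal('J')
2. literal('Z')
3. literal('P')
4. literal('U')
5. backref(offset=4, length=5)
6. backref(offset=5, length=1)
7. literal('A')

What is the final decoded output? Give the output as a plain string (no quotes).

Answer: JZPUJZPUJJA

Derivation:
Token 1: literal('J'). Output: "J"
Token 2: literal('Z'). Output: "JZ"
Token 3: literal('P'). Output: "JZP"
Token 4: literal('U'). Output: "JZPU"
Token 5: backref(off=4, len=5) (overlapping!). Copied 'JZPUJ' from pos 0. Output: "JZPUJZPUJ"
Token 6: backref(off=5, len=1). Copied 'J' from pos 4. Output: "JZPUJZPUJJ"
Token 7: literal('A'). Output: "JZPUJZPUJJA"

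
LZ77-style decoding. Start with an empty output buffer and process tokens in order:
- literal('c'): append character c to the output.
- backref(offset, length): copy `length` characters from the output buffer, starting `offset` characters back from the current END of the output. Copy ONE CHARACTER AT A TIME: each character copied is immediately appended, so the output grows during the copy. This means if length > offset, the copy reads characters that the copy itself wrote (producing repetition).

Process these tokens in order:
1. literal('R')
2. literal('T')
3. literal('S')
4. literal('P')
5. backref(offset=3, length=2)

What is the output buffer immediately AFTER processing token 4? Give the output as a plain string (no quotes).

Answer: RTSP

Derivation:
Token 1: literal('R'). Output: "R"
Token 2: literal('T'). Output: "RT"
Token 3: literal('S'). Output: "RTS"
Token 4: literal('P'). Output: "RTSP"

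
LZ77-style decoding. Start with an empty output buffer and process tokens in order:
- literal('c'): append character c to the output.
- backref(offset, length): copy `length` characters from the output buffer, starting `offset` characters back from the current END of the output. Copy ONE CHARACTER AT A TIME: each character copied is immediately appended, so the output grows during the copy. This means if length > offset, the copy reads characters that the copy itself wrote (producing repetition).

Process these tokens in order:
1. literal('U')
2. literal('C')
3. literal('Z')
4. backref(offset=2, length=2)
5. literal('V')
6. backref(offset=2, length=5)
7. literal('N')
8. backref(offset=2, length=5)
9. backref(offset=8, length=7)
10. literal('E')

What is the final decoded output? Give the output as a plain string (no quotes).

Answer: UCZCZVZVZVZNZNZNZVZNZNZNE

Derivation:
Token 1: literal('U'). Output: "U"
Token 2: literal('C'). Output: "UC"
Token 3: literal('Z'). Output: "UCZ"
Token 4: backref(off=2, len=2). Copied 'CZ' from pos 1. Output: "UCZCZ"
Token 5: literal('V'). Output: "UCZCZV"
Token 6: backref(off=2, len=5) (overlapping!). Copied 'ZVZVZ' from pos 4. Output: "UCZCZVZVZVZ"
Token 7: literal('N'). Output: "UCZCZVZVZVZN"
Token 8: backref(off=2, len=5) (overlapping!). Copied 'ZNZNZ' from pos 10. Output: "UCZCZVZVZVZNZNZNZ"
Token 9: backref(off=8, len=7). Copied 'VZNZNZN' from pos 9. Output: "UCZCZVZVZVZNZNZNZVZNZNZN"
Token 10: literal('E'). Output: "UCZCZVZVZVZNZNZNZVZNZNZNE"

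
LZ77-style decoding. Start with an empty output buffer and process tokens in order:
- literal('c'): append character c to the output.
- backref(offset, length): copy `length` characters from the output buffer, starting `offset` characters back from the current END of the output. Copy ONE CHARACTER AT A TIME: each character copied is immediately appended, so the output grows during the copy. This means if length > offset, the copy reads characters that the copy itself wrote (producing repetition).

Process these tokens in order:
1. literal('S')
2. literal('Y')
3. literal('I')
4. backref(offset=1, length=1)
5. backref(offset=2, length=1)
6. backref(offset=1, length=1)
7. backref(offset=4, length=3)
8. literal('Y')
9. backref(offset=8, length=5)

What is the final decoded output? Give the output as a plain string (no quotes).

Token 1: literal('S'). Output: "S"
Token 2: literal('Y'). Output: "SY"
Token 3: literal('I'). Output: "SYI"
Token 4: backref(off=1, len=1). Copied 'I' from pos 2. Output: "SYII"
Token 5: backref(off=2, len=1). Copied 'I' from pos 2. Output: "SYIII"
Token 6: backref(off=1, len=1). Copied 'I' from pos 4. Output: "SYIIII"
Token 7: backref(off=4, len=3). Copied 'III' from pos 2. Output: "SYIIIIIII"
Token 8: literal('Y'). Output: "SYIIIIIIIY"
Token 9: backref(off=8, len=5). Copied 'IIIII' from pos 2. Output: "SYIIIIIIIYIIIII"

Answer: SYIIIIIIIYIIIII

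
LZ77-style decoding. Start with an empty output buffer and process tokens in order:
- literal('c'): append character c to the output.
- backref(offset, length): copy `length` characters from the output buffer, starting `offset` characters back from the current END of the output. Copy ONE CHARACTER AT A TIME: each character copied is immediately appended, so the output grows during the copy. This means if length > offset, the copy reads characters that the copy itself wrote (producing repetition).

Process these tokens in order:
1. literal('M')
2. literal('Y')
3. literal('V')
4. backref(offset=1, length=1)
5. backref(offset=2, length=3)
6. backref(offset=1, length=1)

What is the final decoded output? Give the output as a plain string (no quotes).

Token 1: literal('M'). Output: "M"
Token 2: literal('Y'). Output: "MY"
Token 3: literal('V'). Output: "MYV"
Token 4: backref(off=1, len=1). Copied 'V' from pos 2. Output: "MYVV"
Token 5: backref(off=2, len=3) (overlapping!). Copied 'VVV' from pos 2. Output: "MYVVVVV"
Token 6: backref(off=1, len=1). Copied 'V' from pos 6. Output: "MYVVVVVV"

Answer: MYVVVVVV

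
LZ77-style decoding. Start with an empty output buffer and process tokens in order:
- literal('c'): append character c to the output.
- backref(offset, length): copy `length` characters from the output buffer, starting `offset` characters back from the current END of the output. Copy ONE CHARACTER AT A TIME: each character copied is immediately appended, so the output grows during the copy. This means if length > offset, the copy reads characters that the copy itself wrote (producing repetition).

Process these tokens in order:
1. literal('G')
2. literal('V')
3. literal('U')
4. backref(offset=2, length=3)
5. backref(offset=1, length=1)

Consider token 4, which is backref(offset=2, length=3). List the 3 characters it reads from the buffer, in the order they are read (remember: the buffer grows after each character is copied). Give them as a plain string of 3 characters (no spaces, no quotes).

Token 1: literal('G'). Output: "G"
Token 2: literal('V'). Output: "GV"
Token 3: literal('U'). Output: "GVU"
Token 4: backref(off=2, len=3). Buffer before: "GVU" (len 3)
  byte 1: read out[1]='V', append. Buffer now: "GVUV"
  byte 2: read out[2]='U', append. Buffer now: "GVUVU"
  byte 3: read out[3]='V', append. Buffer now: "GVUVUV"

Answer: VUV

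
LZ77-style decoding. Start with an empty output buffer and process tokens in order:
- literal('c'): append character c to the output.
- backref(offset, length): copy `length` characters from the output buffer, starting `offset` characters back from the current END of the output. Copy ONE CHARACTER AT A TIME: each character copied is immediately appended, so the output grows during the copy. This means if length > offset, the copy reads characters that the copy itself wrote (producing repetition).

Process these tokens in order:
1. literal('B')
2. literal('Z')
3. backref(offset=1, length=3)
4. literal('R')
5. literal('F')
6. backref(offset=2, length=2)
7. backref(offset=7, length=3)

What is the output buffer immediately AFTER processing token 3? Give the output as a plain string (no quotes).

Answer: BZZZZ

Derivation:
Token 1: literal('B'). Output: "B"
Token 2: literal('Z'). Output: "BZ"
Token 3: backref(off=1, len=3) (overlapping!). Copied 'ZZZ' from pos 1. Output: "BZZZZ"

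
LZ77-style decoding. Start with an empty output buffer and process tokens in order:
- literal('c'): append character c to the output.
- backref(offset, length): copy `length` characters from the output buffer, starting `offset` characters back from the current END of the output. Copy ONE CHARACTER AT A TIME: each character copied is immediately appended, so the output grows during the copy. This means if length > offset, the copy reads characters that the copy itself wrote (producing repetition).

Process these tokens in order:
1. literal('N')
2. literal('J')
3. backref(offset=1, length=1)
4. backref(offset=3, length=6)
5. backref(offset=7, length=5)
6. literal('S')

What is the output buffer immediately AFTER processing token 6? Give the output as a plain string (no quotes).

Answer: NJJNJJNJJJNJJNS

Derivation:
Token 1: literal('N'). Output: "N"
Token 2: literal('J'). Output: "NJ"
Token 3: backref(off=1, len=1). Copied 'J' from pos 1. Output: "NJJ"
Token 4: backref(off=3, len=6) (overlapping!). Copied 'NJJNJJ' from pos 0. Output: "NJJNJJNJJ"
Token 5: backref(off=7, len=5). Copied 'JNJJN' from pos 2. Output: "NJJNJJNJJJNJJN"
Token 6: literal('S'). Output: "NJJNJJNJJJNJJNS"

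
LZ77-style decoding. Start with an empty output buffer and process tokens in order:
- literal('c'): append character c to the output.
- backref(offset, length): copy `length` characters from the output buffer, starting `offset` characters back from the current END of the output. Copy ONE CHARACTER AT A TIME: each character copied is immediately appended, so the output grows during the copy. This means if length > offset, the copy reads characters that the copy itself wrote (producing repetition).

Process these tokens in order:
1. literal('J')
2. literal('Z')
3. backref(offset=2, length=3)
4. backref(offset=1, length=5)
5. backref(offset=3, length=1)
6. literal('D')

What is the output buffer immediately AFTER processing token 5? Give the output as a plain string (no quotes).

Token 1: literal('J'). Output: "J"
Token 2: literal('Z'). Output: "JZ"
Token 3: backref(off=2, len=3) (overlapping!). Copied 'JZJ' from pos 0. Output: "JZJZJ"
Token 4: backref(off=1, len=5) (overlapping!). Copied 'JJJJJ' from pos 4. Output: "JZJZJJJJJJ"
Token 5: backref(off=3, len=1). Copied 'J' from pos 7. Output: "JZJZJJJJJJJ"

Answer: JZJZJJJJJJJ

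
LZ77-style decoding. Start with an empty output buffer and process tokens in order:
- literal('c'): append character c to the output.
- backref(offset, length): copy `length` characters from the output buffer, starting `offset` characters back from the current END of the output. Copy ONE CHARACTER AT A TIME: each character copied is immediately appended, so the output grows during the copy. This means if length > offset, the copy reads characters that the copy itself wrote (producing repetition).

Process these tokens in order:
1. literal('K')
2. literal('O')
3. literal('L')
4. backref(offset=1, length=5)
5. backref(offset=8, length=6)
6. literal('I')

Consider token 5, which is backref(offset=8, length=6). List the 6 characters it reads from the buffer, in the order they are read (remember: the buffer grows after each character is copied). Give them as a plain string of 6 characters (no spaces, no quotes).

Token 1: literal('K'). Output: "K"
Token 2: literal('O'). Output: "KO"
Token 3: literal('L'). Output: "KOL"
Token 4: backref(off=1, len=5) (overlapping!). Copied 'LLLLL' from pos 2. Output: "KOLLLLLL"
Token 5: backref(off=8, len=6). Buffer before: "KOLLLLLL" (len 8)
  byte 1: read out[0]='K', append. Buffer now: "KOLLLLLLK"
  byte 2: read out[1]='O', append. Buffer now: "KOLLLLLLKO"
  byte 3: read out[2]='L', append. Buffer now: "KOLLLLLLKOL"
  byte 4: read out[3]='L', append. Buffer now: "KOLLLLLLKOLL"
  byte 5: read out[4]='L', append. Buffer now: "KOLLLLLLKOLLL"
  byte 6: read out[5]='L', append. Buffer now: "KOLLLLLLKOLLLL"

Answer: KOLLLL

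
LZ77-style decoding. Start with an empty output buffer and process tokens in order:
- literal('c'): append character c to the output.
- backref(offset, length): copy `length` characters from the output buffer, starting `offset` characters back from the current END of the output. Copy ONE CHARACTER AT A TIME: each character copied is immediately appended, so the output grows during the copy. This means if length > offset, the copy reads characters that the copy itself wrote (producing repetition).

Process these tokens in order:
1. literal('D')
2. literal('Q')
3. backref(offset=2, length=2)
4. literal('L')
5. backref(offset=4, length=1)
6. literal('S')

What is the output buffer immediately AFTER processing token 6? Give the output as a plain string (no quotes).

Answer: DQDQLQS

Derivation:
Token 1: literal('D'). Output: "D"
Token 2: literal('Q'). Output: "DQ"
Token 3: backref(off=2, len=2). Copied 'DQ' from pos 0. Output: "DQDQ"
Token 4: literal('L'). Output: "DQDQL"
Token 5: backref(off=4, len=1). Copied 'Q' from pos 1. Output: "DQDQLQ"
Token 6: literal('S'). Output: "DQDQLQS"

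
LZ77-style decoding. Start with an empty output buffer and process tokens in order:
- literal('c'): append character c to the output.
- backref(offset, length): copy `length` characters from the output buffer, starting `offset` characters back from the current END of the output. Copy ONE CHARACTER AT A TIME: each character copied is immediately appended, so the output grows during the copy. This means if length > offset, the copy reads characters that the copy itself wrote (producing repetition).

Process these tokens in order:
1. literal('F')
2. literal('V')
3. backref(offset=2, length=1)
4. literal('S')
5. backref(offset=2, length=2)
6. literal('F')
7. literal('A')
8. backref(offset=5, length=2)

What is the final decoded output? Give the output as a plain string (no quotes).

Answer: FVFSFSFASF

Derivation:
Token 1: literal('F'). Output: "F"
Token 2: literal('V'). Output: "FV"
Token 3: backref(off=2, len=1). Copied 'F' from pos 0. Output: "FVF"
Token 4: literal('S'). Output: "FVFS"
Token 5: backref(off=2, len=2). Copied 'FS' from pos 2. Output: "FVFSFS"
Token 6: literal('F'). Output: "FVFSFSF"
Token 7: literal('A'). Output: "FVFSFSFA"
Token 8: backref(off=5, len=2). Copied 'SF' from pos 3. Output: "FVFSFSFASF"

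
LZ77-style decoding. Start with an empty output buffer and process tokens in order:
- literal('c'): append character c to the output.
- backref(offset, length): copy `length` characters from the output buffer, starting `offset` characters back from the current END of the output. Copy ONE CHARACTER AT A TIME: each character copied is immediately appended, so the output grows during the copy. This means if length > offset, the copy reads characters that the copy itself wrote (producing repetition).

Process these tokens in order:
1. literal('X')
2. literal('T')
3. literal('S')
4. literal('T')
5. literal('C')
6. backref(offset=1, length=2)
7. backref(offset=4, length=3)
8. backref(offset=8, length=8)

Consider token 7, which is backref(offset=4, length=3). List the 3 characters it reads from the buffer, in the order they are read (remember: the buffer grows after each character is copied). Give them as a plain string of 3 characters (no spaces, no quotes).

Token 1: literal('X'). Output: "X"
Token 2: literal('T'). Output: "XT"
Token 3: literal('S'). Output: "XTS"
Token 4: literal('T'). Output: "XTST"
Token 5: literal('C'). Output: "XTSTC"
Token 6: backref(off=1, len=2) (overlapping!). Copied 'CC' from pos 4. Output: "XTSTCCC"
Token 7: backref(off=4, len=3). Buffer before: "XTSTCCC" (len 7)
  byte 1: read out[3]='T', append. Buffer now: "XTSTCCCT"
  byte 2: read out[4]='C', append. Buffer now: "XTSTCCCTC"
  byte 3: read out[5]='C', append. Buffer now: "XTSTCCCTCC"

Answer: TCC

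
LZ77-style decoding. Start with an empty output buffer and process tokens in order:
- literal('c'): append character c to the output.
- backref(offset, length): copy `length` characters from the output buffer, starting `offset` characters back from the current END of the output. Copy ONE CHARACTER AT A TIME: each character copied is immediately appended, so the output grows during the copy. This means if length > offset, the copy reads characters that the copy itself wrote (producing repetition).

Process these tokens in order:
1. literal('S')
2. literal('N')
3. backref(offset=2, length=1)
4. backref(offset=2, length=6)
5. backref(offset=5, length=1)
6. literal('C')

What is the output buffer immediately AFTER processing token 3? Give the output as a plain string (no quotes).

Answer: SNS

Derivation:
Token 1: literal('S'). Output: "S"
Token 2: literal('N'). Output: "SN"
Token 3: backref(off=2, len=1). Copied 'S' from pos 0. Output: "SNS"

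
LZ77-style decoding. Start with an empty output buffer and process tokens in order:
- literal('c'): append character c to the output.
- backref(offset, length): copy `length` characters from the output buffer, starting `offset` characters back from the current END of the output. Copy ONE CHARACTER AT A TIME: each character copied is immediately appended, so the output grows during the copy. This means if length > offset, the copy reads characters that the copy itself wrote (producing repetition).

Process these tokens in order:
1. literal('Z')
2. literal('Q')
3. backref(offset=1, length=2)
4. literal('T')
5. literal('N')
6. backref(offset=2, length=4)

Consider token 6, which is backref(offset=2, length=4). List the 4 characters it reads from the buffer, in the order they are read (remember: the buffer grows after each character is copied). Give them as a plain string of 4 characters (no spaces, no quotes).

Token 1: literal('Z'). Output: "Z"
Token 2: literal('Q'). Output: "ZQ"
Token 3: backref(off=1, len=2) (overlapping!). Copied 'QQ' from pos 1. Output: "ZQQQ"
Token 4: literal('T'). Output: "ZQQQT"
Token 5: literal('N'). Output: "ZQQQTN"
Token 6: backref(off=2, len=4). Buffer before: "ZQQQTN" (len 6)
  byte 1: read out[4]='T', append. Buffer now: "ZQQQTNT"
  byte 2: read out[5]='N', append. Buffer now: "ZQQQTNTN"
  byte 3: read out[6]='T', append. Buffer now: "ZQQQTNTNT"
  byte 4: read out[7]='N', append. Buffer now: "ZQQQTNTNTN"

Answer: TNTN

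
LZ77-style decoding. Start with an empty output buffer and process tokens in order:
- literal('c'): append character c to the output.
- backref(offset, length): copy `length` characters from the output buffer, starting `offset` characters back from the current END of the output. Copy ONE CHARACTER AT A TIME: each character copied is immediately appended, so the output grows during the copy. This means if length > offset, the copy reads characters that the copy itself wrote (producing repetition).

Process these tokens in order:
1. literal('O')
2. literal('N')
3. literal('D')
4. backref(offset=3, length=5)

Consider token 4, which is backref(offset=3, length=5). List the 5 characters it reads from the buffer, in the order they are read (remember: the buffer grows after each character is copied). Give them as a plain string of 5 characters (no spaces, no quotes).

Token 1: literal('O'). Output: "O"
Token 2: literal('N'). Output: "ON"
Token 3: literal('D'). Output: "OND"
Token 4: backref(off=3, len=5). Buffer before: "OND" (len 3)
  byte 1: read out[0]='O', append. Buffer now: "ONDO"
  byte 2: read out[1]='N', append. Buffer now: "ONDON"
  byte 3: read out[2]='D', append. Buffer now: "ONDOND"
  byte 4: read out[3]='O', append. Buffer now: "ONDONDO"
  byte 5: read out[4]='N', append. Buffer now: "ONDONDON"

Answer: ONDON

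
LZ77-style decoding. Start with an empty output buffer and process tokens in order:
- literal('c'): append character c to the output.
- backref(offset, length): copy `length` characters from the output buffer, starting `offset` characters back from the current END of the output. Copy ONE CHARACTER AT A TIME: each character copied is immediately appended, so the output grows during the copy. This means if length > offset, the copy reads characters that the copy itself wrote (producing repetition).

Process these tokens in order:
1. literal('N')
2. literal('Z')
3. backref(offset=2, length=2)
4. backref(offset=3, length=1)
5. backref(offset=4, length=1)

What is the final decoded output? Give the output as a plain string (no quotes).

Token 1: literal('N'). Output: "N"
Token 2: literal('Z'). Output: "NZ"
Token 3: backref(off=2, len=2). Copied 'NZ' from pos 0. Output: "NZNZ"
Token 4: backref(off=3, len=1). Copied 'Z' from pos 1. Output: "NZNZZ"
Token 5: backref(off=4, len=1). Copied 'Z' from pos 1. Output: "NZNZZZ"

Answer: NZNZZZ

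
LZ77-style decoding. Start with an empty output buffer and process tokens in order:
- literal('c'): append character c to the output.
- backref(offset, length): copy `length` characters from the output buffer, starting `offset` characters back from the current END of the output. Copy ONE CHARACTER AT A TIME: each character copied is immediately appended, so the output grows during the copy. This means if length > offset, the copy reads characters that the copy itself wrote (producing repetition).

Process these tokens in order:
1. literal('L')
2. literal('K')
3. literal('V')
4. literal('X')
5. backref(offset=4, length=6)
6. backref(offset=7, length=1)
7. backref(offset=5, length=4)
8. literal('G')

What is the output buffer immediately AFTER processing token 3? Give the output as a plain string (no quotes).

Token 1: literal('L'). Output: "L"
Token 2: literal('K'). Output: "LK"
Token 3: literal('V'). Output: "LKV"

Answer: LKV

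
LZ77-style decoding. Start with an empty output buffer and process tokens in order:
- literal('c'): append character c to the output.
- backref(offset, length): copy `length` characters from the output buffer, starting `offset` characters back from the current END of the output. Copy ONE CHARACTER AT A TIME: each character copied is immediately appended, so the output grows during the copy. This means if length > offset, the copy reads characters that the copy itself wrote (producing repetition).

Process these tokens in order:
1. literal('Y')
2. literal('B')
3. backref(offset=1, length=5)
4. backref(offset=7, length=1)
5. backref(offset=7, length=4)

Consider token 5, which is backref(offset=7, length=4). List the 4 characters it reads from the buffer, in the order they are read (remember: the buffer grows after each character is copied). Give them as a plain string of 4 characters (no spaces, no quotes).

Answer: BBBB

Derivation:
Token 1: literal('Y'). Output: "Y"
Token 2: literal('B'). Output: "YB"
Token 3: backref(off=1, len=5) (overlapping!). Copied 'BBBBB' from pos 1. Output: "YBBBBBB"
Token 4: backref(off=7, len=1). Copied 'Y' from pos 0. Output: "YBBBBBBY"
Token 5: backref(off=7, len=4). Buffer before: "YBBBBBBY" (len 8)
  byte 1: read out[1]='B', append. Buffer now: "YBBBBBBYB"
  byte 2: read out[2]='B', append. Buffer now: "YBBBBBBYBB"
  byte 3: read out[3]='B', append. Buffer now: "YBBBBBBYBBB"
  byte 4: read out[4]='B', append. Buffer now: "YBBBBBBYBBBB"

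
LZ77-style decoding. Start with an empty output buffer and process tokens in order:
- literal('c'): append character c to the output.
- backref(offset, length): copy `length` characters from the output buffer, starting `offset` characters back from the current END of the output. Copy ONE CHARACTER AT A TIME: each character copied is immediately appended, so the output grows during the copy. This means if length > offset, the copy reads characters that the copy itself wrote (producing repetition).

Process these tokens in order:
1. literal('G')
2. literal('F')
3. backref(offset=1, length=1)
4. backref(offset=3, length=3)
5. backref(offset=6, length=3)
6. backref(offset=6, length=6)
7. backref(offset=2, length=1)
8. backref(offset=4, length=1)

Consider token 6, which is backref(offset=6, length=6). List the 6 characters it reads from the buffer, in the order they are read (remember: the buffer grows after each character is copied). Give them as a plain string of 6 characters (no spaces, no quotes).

Token 1: literal('G'). Output: "G"
Token 2: literal('F'). Output: "GF"
Token 3: backref(off=1, len=1). Copied 'F' from pos 1. Output: "GFF"
Token 4: backref(off=3, len=3). Copied 'GFF' from pos 0. Output: "GFFGFF"
Token 5: backref(off=6, len=3). Copied 'GFF' from pos 0. Output: "GFFGFFGFF"
Token 6: backref(off=6, len=6). Buffer before: "GFFGFFGFF" (len 9)
  byte 1: read out[3]='G', append. Buffer now: "GFFGFFGFFG"
  byte 2: read out[4]='F', append. Buffer now: "GFFGFFGFFGF"
  byte 3: read out[5]='F', append. Buffer now: "GFFGFFGFFGFF"
  byte 4: read out[6]='G', append. Buffer now: "GFFGFFGFFGFFG"
  byte 5: read out[7]='F', append. Buffer now: "GFFGFFGFFGFFGF"
  byte 6: read out[8]='F', append. Buffer now: "GFFGFFGFFGFFGFF"

Answer: GFFGFF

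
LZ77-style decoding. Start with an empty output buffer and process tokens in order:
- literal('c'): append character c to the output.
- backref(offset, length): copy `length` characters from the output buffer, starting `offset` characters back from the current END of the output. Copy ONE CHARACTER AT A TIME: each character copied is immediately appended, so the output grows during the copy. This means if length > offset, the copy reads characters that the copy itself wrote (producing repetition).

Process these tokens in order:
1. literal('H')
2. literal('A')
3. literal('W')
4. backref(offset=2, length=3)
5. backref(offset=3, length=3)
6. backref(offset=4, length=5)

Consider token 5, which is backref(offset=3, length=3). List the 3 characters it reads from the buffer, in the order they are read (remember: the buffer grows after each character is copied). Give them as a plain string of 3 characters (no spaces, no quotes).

Token 1: literal('H'). Output: "H"
Token 2: literal('A'). Output: "HA"
Token 3: literal('W'). Output: "HAW"
Token 4: backref(off=2, len=3) (overlapping!). Copied 'AWA' from pos 1. Output: "HAWAWA"
Token 5: backref(off=3, len=3). Buffer before: "HAWAWA" (len 6)
  byte 1: read out[3]='A', append. Buffer now: "HAWAWAA"
  byte 2: read out[4]='W', append. Buffer now: "HAWAWAAW"
  byte 3: read out[5]='A', append. Buffer now: "HAWAWAAWA"

Answer: AWA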